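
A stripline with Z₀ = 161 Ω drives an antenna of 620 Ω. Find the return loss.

RL ≈ 4.62 dB

Γ = (620 − 161)/(620 + 161) = 0.588
RL = −20·log₁₀|Γ| = −20·log₁₀(0.588)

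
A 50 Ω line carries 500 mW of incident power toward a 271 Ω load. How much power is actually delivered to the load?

P_delivered ≈ 263 mW

Γ = (271 − 50)/(271 + 50) = 0.688
|Γ|² = 0.474
P_refl = |Γ|²·P_inc = 237 mW, P_del = (1 − |Γ|²)·P_inc = 263 mW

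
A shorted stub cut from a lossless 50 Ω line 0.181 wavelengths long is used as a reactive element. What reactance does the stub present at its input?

X_in ≈ 108 Ω (inductive)

βl = 2π × 0.181 = 65.2°
tan(βl) = 2.16
For a shorted stub, Z_in = jZ_0·tan(βl)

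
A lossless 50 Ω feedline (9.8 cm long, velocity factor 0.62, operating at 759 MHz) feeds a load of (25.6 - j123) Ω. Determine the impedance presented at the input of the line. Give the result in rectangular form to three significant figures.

λ = v/f = 0.62·c / 759 MHz = 0.245 m
βl = 2π·l/λ = 2π × 0.4 = 144°
tan(βl) = tan(144°) = -0.727
Z_in = Z_0·(Z_L + jZ_0·tanβl)/(Z_0 + jZ_L·tanβl)
     = 50·(25.6 − j159)/(-39.5 − j18.6)

Z_in ≈ 51.4 + j178 Ω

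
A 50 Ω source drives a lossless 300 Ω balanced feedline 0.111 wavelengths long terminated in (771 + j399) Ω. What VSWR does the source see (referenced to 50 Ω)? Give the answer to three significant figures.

βl = 2π × 0.111 = 40°
tan(βl) = 0.838
Z_in = Z_0·(Z_L + jZ_0·tanβl)/(Z_0 + jZ_L·tanβl) = 282 − j373 Ω
Γ_s = (Z_in − Z_s)/(Z_in + Z_s) = (232 − j373)/(332 − j373), |Γ_s| = 0.88
VSWR = (1 + |Γ_s|)/(1 − |Γ_s|)

VSWR ≈ 15.6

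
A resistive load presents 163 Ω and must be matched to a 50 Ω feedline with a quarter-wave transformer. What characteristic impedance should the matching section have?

Z_qwt = √(Z_0·R_L) = √(50 × 163) = √8150

Z_qwt ≈ 90.3 Ω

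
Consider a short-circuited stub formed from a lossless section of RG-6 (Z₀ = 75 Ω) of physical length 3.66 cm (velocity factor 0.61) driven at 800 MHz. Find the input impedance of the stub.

Z_in ≈ +j118 Ω

λ = v/f = 0.61·c / 800 MHz = 0.229 m
βl = 2π·l/λ = 2π × 0.16 = 57.6°
tan(βl) = 1.58
For a short-circuited stub, Z_in = jZ_0·tan(βl)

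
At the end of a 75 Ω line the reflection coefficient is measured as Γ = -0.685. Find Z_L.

Z_L = Z_0·(1 + Γ)/(1 − Γ) = 75·(0.315)/(1.69)

Z_L ≈ 14 Ω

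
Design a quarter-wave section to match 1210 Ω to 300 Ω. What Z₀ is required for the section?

Z_qwt = √(Z_0·R_L) = √(300 × 1210) = √363000

Z_qwt ≈ 602 Ω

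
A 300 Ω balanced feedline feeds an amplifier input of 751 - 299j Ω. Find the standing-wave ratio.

VSWR ≈ 2.96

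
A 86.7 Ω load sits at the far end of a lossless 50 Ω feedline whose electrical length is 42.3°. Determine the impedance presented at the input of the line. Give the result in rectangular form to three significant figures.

Z_in ≈ 45.4 − j26.2 Ω

tan(βl) = tan(42.3°) = 0.91
Z_in = Z_0·(Z_L + jZ_0·tanβl)/(Z_0 + jZ_L·tanβl)
     = 50·(86.7 + j45.5)/(50 + j78.9)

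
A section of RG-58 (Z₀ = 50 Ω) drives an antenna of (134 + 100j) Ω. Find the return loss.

Γ = (84 + j100)/(184 + j100), |Γ| = 0.624
RL = −20·log₁₀|Γ| = −20·log₁₀(0.624)

RL ≈ 4.1 dB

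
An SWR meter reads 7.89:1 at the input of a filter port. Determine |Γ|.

|Γ| = (S − 1)/(S + 1) = (7.89 − 1)/(7.89 + 1) = 6.89/8.89

|Γ| ≈ 0.775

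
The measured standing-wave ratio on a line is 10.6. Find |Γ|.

|Γ| ≈ 0.828

|Γ| = (S − 1)/(S + 1) = (10.6 − 1)/(10.6 + 1) = 9.6/11.6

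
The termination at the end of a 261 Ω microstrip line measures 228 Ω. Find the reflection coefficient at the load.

Γ = (Z_L − Z_0)/(Z_L + Z_0) = (228 − 261)/(228 + 261) = -33/489

Γ = -0.0675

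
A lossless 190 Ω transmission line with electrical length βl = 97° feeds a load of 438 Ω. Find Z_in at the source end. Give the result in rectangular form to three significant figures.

tan(βl) = tan(97°) = -8.14
Z_in = Z_0·(Z_L + jZ_0·tanβl)/(Z_0 + jZ_L·tanβl)
     = 190·(438 − j1550)/(190 − j3570)

Z_in ≈ 83.4 + j18.9 Ω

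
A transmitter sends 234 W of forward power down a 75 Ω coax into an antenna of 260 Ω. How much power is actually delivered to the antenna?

P_delivered ≈ 163 W

Γ = (260 − 75)/(260 + 75) = 0.552
|Γ|² = 0.305
P_refl = |Γ|²·P_inc = 71.4 W, P_del = (1 − |Γ|²)·P_inc = 163 W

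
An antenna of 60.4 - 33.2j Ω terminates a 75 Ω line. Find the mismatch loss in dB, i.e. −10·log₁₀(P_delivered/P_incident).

mismatch loss ≈ 0.304 dB

Γ = (-14.6 − j33.2)/(135.4 − j33.2), |Γ| = 0.26
|Γ|² = 0.0677, so P_del/P_inc = 1 − |Γ|² = 0.932
ML = −10·log₁₀(1 − |Γ|²)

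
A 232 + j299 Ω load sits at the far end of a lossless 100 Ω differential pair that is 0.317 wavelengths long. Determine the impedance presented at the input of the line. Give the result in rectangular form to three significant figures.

βl = 2π × 0.317 = 114°
tan(βl) = tan(114°) = -2.23
Z_in = Z_0·(Z_L + jZ_0·tanβl)/(Z_0 + jZ_L·tanβl)
     = 100·(232 + j75.7)/(768 − j518)

Z_in ≈ 16.2 + j20.8 Ω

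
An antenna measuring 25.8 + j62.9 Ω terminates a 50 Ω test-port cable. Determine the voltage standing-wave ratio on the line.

Γ = (Z_L − Z_0)/(Z_L + Z_0) = (-24.2 + j62.9)/(75.8 + j62.9)
|Γ| = 67.4/98.5 = 0.684
VSWR = (1 + |Γ|)/(1 − |Γ|) = 1.68/0.316

VSWR ≈ 5.33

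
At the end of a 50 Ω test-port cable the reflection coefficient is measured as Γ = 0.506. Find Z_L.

Z_L = Z_0·(1 + Γ)/(1 − Γ) = 50·(1.51)/(0.494)

Z_L ≈ 152 Ω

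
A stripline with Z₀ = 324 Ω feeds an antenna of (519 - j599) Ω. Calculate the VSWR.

VSWR ≈ 4.12

Γ = (Z_L − Z_0)/(Z_L + Z_0) = (195 − j599)/(843 − j599)
|Γ| = 630/1030 = 0.609
VSWR = (1 + |Γ|)/(1 − |Γ|) = 1.61/0.391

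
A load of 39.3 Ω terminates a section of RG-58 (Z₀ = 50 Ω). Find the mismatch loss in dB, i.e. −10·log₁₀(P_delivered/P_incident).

Γ = (39.3 − 50)/(39.3 + 50) = -0.12
|Γ|² = 0.0144, so P_del/P_inc = 1 − |Γ|² = 0.986
ML = −10·log₁₀(1 − |Γ|²)

mismatch loss ≈ 0.0628 dB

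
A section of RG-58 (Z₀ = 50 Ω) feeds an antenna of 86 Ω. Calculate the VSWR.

VSWR ≈ 1.72

For a purely resistive load, VSWR = R_L/Z_0 or Z_0/R_L (whichever > 1) = 86/50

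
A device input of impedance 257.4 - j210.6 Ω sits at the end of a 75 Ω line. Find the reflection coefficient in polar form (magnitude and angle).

Γ ≈ 0.708 ∠ -16.7°

Γ = (Z_L − Z_0)/(Z_L + Z_0) = (182.4 − j210.6)/(332.4 − j210.6)
|Γ| = 279/393 = 0.708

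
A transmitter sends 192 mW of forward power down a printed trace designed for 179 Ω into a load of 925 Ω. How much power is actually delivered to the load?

P_delivered ≈ 104 mW

Γ = (925 − 179)/(925 + 179) = 0.676
|Γ|² = 0.457
P_refl = |Γ|²·P_inc = 87.7 mW, P_del = (1 − |Γ|²)·P_inc = 104 mW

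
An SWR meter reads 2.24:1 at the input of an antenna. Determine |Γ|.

|Γ| ≈ 0.383

|Γ| = (S − 1)/(S + 1) = (2.24 − 1)/(2.24 + 1) = 1.24/3.24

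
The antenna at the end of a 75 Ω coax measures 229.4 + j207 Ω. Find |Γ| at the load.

Γ = (Z_L − Z_0)/(Z_L + Z_0) = (154.4 + j207)/(304.4 + j207)
|Γ| = 258/368

|Γ| ≈ 0.702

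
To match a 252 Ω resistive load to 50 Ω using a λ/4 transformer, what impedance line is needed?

Z_qwt = √(Z_0·R_L) = √(50 × 252) = √12600

Z_qwt ≈ 112 Ω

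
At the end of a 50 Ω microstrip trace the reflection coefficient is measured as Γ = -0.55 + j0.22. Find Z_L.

Z_L = Z_0·(1 + Γ)/(1 − Γ) = 50·(0.45 + j0.22)/(1.55 − j0.22)

Z_L ≈ 13.2 + j8.98 Ω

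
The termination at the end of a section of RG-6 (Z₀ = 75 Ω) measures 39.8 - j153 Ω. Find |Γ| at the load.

Γ = (Z_L − Z_0)/(Z_L + Z_0) = (-35.2 − j153)/(114.8 − j153)
|Γ| = 157/191

|Γ| ≈ 0.821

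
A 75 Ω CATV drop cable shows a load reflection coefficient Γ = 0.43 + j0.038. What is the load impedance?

Z_L ≈ 187 + j17.5 Ω

Z_L = Z_0·(1 + Γ)/(1 − Γ) = 75·(1.43 + j0.038)/(0.57 − j0.038)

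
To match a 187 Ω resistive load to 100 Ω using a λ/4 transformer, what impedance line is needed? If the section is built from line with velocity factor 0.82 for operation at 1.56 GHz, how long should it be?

Z_qwt ≈ 137 Ω; length ≈ 3.94 cm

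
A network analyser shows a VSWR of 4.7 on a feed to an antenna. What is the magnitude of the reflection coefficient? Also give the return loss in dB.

|Γ| ≈ 0.649; return loss ≈ 3.75 dB

|Γ| = (S − 1)/(S + 1) = (4.7 − 1)/(4.7 + 1) = 3.7/5.7
RL = −20·log₁₀|Γ| = −20·log₁₀(0.649)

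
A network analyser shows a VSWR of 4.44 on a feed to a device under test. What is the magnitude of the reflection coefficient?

|Γ| ≈ 0.632

|Γ| = (S − 1)/(S + 1) = (4.44 − 1)/(4.44 + 1) = 3.44/5.44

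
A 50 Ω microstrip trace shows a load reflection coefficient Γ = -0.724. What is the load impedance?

Z_L = Z_0·(1 + Γ)/(1 − Γ) = 50·(0.276)/(1.72)

Z_L ≈ 8 Ω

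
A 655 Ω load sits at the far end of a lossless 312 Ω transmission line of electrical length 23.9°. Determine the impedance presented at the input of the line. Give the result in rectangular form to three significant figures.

Z_in ≈ 420 − j253 Ω

tan(βl) = tan(23.9°) = 0.443
Z_in = Z_0·(Z_L + jZ_0·tanβl)/(Z_0 + jZ_L·tanβl)
     = 312·(655 + j138)/(312 + j290)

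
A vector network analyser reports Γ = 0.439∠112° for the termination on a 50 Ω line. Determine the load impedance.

Z_L ≈ 26.5 + j26.7 Ω

Z_L = Z_0·(1 + Γ)/(1 − Γ) = 50·(0.836 + j0.407)/(1.16 − j0.407)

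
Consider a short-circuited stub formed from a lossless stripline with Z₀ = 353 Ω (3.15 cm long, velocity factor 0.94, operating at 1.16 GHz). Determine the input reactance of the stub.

X_in ≈ 374 Ω (inductive)

λ = v/f = 0.94·c / 1.16 GHz = 0.243 m
βl = 2π·l/λ = 2π × 0.13 = 46.6°
tan(βl) = 1.06
For a short-circuited stub, Z_in = jZ_0·tan(βl)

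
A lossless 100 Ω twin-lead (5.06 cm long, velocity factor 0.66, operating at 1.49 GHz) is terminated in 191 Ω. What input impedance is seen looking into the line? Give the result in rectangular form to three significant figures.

Z_in ≈ 85.7 + j59.3 Ω

λ = v/f = 0.66·c / 1.49 GHz = 0.133 m
βl = 2π·l/λ = 2π × 0.381 = 137°
tan(βl) = tan(137°) = -0.93
Z_in = Z_0·(Z_L + jZ_0·tanβl)/(Z_0 + jZ_L·tanβl)
     = 100·(191 − j93)/(100 − j178)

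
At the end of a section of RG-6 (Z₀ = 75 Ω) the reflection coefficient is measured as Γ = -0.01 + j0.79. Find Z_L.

Z_L = Z_0·(1 + Γ)/(1 − Γ) = 75·(0.99 + j0.79)/(1.01 − j0.79)

Z_L ≈ 17.1 + j72.1 Ω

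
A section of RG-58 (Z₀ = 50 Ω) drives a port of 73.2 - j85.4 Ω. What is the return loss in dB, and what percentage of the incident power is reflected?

Γ = (23.2 − j85.4)/(123.2 − j85.4), |Γ| = 0.59
RL = −20·log₁₀(0.59) = 4.58 dB
P_refl/P_inc = |Γ|² = 0.349

RL ≈ 4.58 dB; 34.9% of incident power reflected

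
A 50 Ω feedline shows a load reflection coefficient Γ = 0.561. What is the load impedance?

Z_L ≈ 178 Ω

Z_L = Z_0·(1 + Γ)/(1 − Γ) = 50·(1.56)/(0.439)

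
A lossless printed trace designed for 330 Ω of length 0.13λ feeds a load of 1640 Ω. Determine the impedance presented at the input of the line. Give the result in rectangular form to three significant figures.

βl = 2π × 0.13 = 46.8°
tan(βl) = tan(46.8°) = 1.06
Z_in = Z_0·(Z_L + jZ_0·tanβl)/(Z_0 + jZ_L·tanβl)
     = 330·(1640 + j351)/(330 + j1750)

Z_in ≈ 121 − j287 Ω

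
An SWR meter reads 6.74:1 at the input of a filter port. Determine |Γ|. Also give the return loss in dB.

|Γ| ≈ 0.742; return loss ≈ 2.6 dB

|Γ| = (S − 1)/(S + 1) = (6.74 − 1)/(6.74 + 1) = 5.74/7.74
RL = −20·log₁₀|Γ| = −20·log₁₀(0.742)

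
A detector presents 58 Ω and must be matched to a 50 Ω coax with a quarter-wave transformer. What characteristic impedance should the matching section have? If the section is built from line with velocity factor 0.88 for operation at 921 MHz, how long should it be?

Z_qwt ≈ 53.9 Ω; length ≈ 7.17 cm

Z_qwt = √(Z_0·R_L) = √(50 × 58) = √2900
λ = 0.88·c/f = 0.287 m, so l = λ/4 = 0.0717 m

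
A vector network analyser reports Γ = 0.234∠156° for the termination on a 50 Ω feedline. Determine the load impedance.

Z_L ≈ 31.9 + j6.42 Ω

Z_L = Z_0·(1 + Γ)/(1 − Γ) = 50·(0.786 + j0.0952)/(1.21 − j0.0952)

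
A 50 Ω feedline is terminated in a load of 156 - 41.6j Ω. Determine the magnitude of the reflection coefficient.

Γ = (Z_L − Z_0)/(Z_L + Z_0) = (106 − j41.6)/(206 − j41.6)
|Γ| = 114/210

|Γ| ≈ 0.542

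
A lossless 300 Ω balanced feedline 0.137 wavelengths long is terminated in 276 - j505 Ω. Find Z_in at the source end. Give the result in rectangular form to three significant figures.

βl = 2π × 0.137 = 49.3°
tan(βl) = tan(49.3°) = 1.16
Z_in = Z_0·(Z_L + jZ_0·tanβl)/(Z_0 + jZ_L·tanβl)
     = 300·(276 − j156)/(888 + j321)

Z_in ≈ 65.6 − j76.5 Ω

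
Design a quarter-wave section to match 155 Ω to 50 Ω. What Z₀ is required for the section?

Z_qwt = √(Z_0·R_L) = √(50 × 155) = √7750

Z_qwt ≈ 88 Ω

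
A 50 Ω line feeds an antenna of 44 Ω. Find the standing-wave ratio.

VSWR ≈ 1.14

For a purely resistive load, VSWR = R_L/Z_0 or Z_0/R_L (whichever > 1) = 50/44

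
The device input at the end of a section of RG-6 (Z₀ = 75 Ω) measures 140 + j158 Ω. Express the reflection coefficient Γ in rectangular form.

Γ ≈ 0.547 + j0.333

Γ = (Z_L − Z_0)/(Z_L + Z_0) = (65 + j158)/(215 + j158)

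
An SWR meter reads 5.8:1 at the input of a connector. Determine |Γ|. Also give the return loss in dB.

|Γ| ≈ 0.706; return loss ≈ 3.03 dB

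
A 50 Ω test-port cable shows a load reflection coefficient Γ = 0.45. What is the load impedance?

Z_L ≈ 132 Ω

Z_L = Z_0·(1 + Γ)/(1 − Γ) = 50·(1.45)/(0.55)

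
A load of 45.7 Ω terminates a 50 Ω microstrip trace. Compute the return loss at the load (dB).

Γ = (45.7 − 50)/(45.7 + 50) = -0.0449
RL = −20·log₁₀|Γ| = −20·log₁₀(0.0449)

RL ≈ 26.9 dB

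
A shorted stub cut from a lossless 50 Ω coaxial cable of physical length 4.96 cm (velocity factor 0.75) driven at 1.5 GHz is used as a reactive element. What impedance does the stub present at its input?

λ = v/f = 0.75·c / 1.5 GHz = 0.15 m
βl = 2π·l/λ = 2π × 0.331 = 119°
tan(βl) = -1.8
For a shorted stub, Z_in = jZ_0·tan(βl)

Z_in ≈ −j90.1 Ω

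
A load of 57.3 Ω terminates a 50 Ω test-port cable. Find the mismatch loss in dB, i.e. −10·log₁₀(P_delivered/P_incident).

mismatch loss ≈ 0.0201 dB

Γ = (57.3 − 50)/(57.3 + 50) = 0.068
|Γ|² = 0.00463, so P_del/P_inc = 1 − |Γ|² = 0.995
ML = −10·log₁₀(1 − |Γ|²)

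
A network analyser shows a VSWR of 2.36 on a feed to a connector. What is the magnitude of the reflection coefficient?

|Γ| ≈ 0.405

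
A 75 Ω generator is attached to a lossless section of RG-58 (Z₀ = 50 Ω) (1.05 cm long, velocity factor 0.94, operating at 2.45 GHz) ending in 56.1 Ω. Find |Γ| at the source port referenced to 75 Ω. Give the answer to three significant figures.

λ = v/f = 0.94·c / 2.45 GHz = 0.115 m
βl = 2π·l/λ = 2π × 0.0912 = 32.8°
tan(βl) = 0.645
Z_in = Z_0·(Z_L + jZ_0·tanβl)/(Z_0 + jZ_L·tanβl) = 52.1 − j5.48 Ω
Γ_s = (Z_in − Z_s)/(Z_in + Z_s) = (-22.9 − j5.48)/(127 − j5.48), |Γ_s| = 0.185

|Γ| ≈ 0.185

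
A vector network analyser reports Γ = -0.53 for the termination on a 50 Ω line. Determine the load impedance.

Z_L ≈ 15.4 Ω

Z_L = Z_0·(1 + Γ)/(1 − Γ) = 50·(0.47)/(1.53)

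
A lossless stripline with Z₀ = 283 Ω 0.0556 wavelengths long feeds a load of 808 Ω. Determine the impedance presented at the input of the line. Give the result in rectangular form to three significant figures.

βl = 2π × 0.0556 = 20°
tan(βl) = tan(20°) = 0.364
Z_in = Z_0·(Z_L + jZ_0·tanβl)/(Z_0 + jZ_L·tanβl)
     = 283·(808 + j103)/(283 + j294)

Z_in ≈ 440 − j354 Ω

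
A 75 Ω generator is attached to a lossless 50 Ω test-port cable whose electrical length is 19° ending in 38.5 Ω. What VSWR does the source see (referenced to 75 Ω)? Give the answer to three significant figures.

tan(βl) = 0.344
Z_in = Z_0·(Z_L + jZ_0·tanβl)/(Z_0 + jZ_L·tanβl) = 40.2 + j6.55 Ω
Γ_s = (Z_in − Z_s)/(Z_in + Z_s) = (-34.8 + j6.55)/(115 + j6.55), |Γ_s| = 0.306
VSWR = (1 + |Γ_s|)/(1 − |Γ_s|)

VSWR ≈ 1.88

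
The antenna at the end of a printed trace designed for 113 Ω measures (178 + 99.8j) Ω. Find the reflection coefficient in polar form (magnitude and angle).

Γ ≈ 0.387 ∠ 38°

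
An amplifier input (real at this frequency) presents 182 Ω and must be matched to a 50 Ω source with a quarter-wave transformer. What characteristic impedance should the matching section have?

Z_qwt ≈ 95.4 Ω

Z_qwt = √(Z_0·R_L) = √(50 × 182) = √9100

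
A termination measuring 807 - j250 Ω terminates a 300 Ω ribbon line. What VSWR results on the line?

Γ = (Z_L − Z_0)/(Z_L + Z_0) = (507 − j250)/(1107 − j250)
|Γ| = 565/1130 = 0.498
VSWR = (1 + |Γ|)/(1 − |Γ|) = 1.5/0.502

VSWR ≈ 2.98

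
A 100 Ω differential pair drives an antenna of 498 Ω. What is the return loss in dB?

Γ = (498 − 100)/(498 + 100) = 0.666
RL = −20·log₁₀|Γ| = −20·log₁₀(0.666)

RL ≈ 3.54 dB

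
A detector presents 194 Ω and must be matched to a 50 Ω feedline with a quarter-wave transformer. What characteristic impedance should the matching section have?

Z_qwt ≈ 98.5 Ω

Z_qwt = √(Z_0·R_L) = √(50 × 194) = √9700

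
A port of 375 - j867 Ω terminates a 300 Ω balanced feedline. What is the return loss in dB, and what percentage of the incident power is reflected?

RL ≈ 2.03 dB; 62.7% of incident power reflected

Γ = (75 − j867)/(675 − j867), |Γ| = 0.792
RL = −20·log₁₀(0.792) = 2.03 dB
P_refl/P_inc = |Γ|² = 0.627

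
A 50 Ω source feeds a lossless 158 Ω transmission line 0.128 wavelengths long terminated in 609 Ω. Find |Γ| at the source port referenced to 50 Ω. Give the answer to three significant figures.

βl = 2π × 0.128 = 46.1°
tan(βl) = 1.04
Z_in = Z_0·(Z_L + jZ_0·tanβl)/(Z_0 + jZ_L·tanβl) = 74.4 − j134 Ω
Γ_s = (Z_in − Z_s)/(Z_in + Z_s) = (24.4 − j134)/(124 − j134), |Γ_s| = 0.744

|Γ| ≈ 0.744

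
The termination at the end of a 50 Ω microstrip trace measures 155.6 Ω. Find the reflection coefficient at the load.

Γ = (Z_L − Z_0)/(Z_L + Z_0) = (155.6 − 50)/(155.6 + 50) = 105.6/205.6

Γ = 0.514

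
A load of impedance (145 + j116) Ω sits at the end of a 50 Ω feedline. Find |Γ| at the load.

|Γ| ≈ 0.661

Γ = (Z_L − Z_0)/(Z_L + Z_0) = (95 + j116)/(195 + j116)
|Γ| = 150/227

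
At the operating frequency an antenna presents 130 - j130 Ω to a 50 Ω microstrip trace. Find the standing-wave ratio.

Γ = (Z_L − Z_0)/(Z_L + Z_0) = (80 − j130)/(180 − j130)
|Γ| = 153/222 = 0.687
VSWR = (1 + |Γ|)/(1 − |Γ|) = 1.69/0.313

VSWR ≈ 5.4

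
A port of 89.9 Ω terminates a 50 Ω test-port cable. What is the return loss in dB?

Γ = (89.9 − 50)/(89.9 + 50) = 0.285
RL = −20·log₁₀|Γ| = −20·log₁₀(0.285)

RL ≈ 10.9 dB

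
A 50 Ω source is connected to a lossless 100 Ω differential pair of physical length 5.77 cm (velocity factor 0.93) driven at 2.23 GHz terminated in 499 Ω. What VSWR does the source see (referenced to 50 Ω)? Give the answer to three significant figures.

λ = v/f = 0.93·c / 2.23 GHz = 0.125 m
βl = 2π·l/λ = 2π × 0.461 = 166°
tan(βl) = -0.249
Z_in = Z_0·(Z_L + jZ_0·tanβl)/(Z_0 + jZ_L·tanβl) = 208 + j234 Ω
Γ_s = (Z_in − Z_s)/(Z_in + Z_s) = (158 + j234)/(258 + j234), |Γ_s| = 0.811
VSWR = (1 + |Γ_s|)/(1 − |Γ_s|)

VSWR ≈ 9.56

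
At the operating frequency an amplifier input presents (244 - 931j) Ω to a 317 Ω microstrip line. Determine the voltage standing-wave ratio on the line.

VSWR ≈ 13.2

Γ = (Z_L − Z_0)/(Z_L + Z_0) = (-73 − j931)/(561 − j931)
|Γ| = 934/1090 = 0.859
VSWR = (1 + |Γ|)/(1 − |Γ|) = 1.86/0.141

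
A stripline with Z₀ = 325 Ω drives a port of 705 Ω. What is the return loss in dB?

RL ≈ 8.66 dB

Γ = (705 − 325)/(705 + 325) = 0.369
RL = −20·log₁₀|Γ| = −20·log₁₀(0.369)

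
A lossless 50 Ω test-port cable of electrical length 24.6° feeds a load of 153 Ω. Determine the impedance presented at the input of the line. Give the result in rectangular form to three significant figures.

Z_in ≈ 62.5 − j64.6 Ω

tan(βl) = tan(24.6°) = 0.458
Z_in = Z_0·(Z_L + jZ_0·tanβl)/(Z_0 + jZ_L·tanβl)
     = 50·(153 + j22.9)/(50 + j70)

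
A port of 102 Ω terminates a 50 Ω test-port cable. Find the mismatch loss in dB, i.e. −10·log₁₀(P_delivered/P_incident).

Γ = (102 − 50)/(102 + 50) = 0.342
|Γ|² = 0.117, so P_del/P_inc = 1 − |Γ|² = 0.883
ML = −10·log₁₀(1 − |Γ|²)

mismatch loss ≈ 0.541 dB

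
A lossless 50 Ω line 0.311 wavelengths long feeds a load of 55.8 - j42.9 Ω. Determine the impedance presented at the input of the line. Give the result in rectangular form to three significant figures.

Z_in ≈ 44.7 + j38.4 Ω

βl = 2π × 0.311 = 112°
tan(βl) = tan(112°) = -2.48
Z_in = Z_0·(Z_L + jZ_0·tanβl)/(Z_0 + jZ_L·tanβl)
     = 50·(55.8 − j167)/(-56.4 − j138)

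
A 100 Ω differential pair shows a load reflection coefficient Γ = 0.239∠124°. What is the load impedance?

Z_L = Z_0·(1 + Γ)/(1 − Γ) = 100·(0.866 + j0.198)/(1.13 − j0.198)

Z_L ≈ 71.2 + j29.9 Ω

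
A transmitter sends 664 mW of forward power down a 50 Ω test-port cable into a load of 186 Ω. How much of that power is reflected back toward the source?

Γ = (186 − 50)/(186 + 50) = 0.576
|Γ|² = 0.332
P_refl = |Γ|²·P_inc = 221 mW, P_del = (1 − |Γ|²)·P_inc = 443 mW

P_reflected ≈ 221 mW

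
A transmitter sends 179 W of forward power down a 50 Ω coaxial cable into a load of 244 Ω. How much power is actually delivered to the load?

Γ = (244 − 50)/(244 + 50) = 0.66
|Γ|² = 0.435
P_refl = |Γ|²·P_inc = 77.9 W, P_del = (1 − |Γ|²)·P_inc = 101 W

P_delivered ≈ 101 W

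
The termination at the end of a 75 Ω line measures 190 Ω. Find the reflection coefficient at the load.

Γ = (Z_L − Z_0)/(Z_L + Z_0) = (190 − 75)/(190 + 75) = 115/265

Γ = 0.434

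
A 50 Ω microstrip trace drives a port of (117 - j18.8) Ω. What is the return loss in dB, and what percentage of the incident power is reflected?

RL ≈ 7.66 dB; 17.1% of incident power reflected

Γ = (67 − j18.8)/(167 − j18.8), |Γ| = 0.414
RL = −20·log₁₀(0.414) = 7.66 dB
P_refl/P_inc = |Γ|² = 0.171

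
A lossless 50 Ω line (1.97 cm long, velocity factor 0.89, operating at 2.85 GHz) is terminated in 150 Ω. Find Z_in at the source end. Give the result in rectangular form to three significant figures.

Z_in ≈ 17.6 − j11.2 Ω

λ = v/f = 0.89·c / 2.85 GHz = 0.0937 m
βl = 2π·l/λ = 2π × 0.21 = 75.7°
tan(βl) = tan(75.7°) = 3.92
Z_in = Z_0·(Z_L + jZ_0·tanβl)/(Z_0 + jZ_L·tanβl)
     = 50·(150 + j196)/(50 + j589)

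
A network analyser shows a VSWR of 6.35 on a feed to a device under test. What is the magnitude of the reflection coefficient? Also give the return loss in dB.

|Γ| ≈ 0.728; return loss ≈ 2.76 dB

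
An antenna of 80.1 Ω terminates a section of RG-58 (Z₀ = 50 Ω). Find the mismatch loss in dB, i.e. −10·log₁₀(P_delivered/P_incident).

Γ = (80.1 − 50)/(80.1 + 50) = 0.231
|Γ|² = 0.0535, so P_del/P_inc = 1 − |Γ|² = 0.946
ML = −10·log₁₀(1 − |Γ|²)

mismatch loss ≈ 0.239 dB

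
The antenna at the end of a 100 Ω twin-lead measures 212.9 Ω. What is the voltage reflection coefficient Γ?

Γ = 0.361

Γ = (Z_L − Z_0)/(Z_L + Z_0) = (212.9 − 100)/(212.9 + 100) = 112.9/312.9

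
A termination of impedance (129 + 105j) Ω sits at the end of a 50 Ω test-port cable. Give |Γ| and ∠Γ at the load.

Γ = (Z_L − Z_0)/(Z_L + Z_0) = (79 + j105)/(179 + j105)
|Γ| = 131/208 = 0.633

Γ ≈ 0.633 ∠ 22.6°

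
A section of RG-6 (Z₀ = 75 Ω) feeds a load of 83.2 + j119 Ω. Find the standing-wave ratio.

Γ = (Z_L − Z_0)/(Z_L + Z_0) = (8.2 + j119)/(158.2 + j119)
|Γ| = 119/198 = 0.603
VSWR = (1 + |Γ|)/(1 − |Γ|) = 1.6/0.397

VSWR ≈ 4.03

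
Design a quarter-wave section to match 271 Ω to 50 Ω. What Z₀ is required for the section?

Z_qwt ≈ 116 Ω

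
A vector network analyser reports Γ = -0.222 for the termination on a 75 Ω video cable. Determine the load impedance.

Z_L = Z_0·(1 + Γ)/(1 − Γ) = 75·(0.778)/(1.22)

Z_L ≈ 47.7 Ω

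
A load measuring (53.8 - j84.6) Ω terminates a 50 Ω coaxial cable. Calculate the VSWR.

VSWR ≈ 4.44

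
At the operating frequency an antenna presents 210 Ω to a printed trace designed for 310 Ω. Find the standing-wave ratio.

Γ = (210 − 310)/(210 + 310) = -0.192
VSWR = (1 + 0.192)/(1 − 0.192)

VSWR ≈ 1.48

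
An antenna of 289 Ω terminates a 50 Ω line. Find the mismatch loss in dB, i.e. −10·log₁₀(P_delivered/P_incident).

mismatch loss ≈ 2.98 dB

Γ = (289 − 50)/(289 + 50) = 0.705
|Γ|² = 0.497, so P_del/P_inc = 1 − |Γ|² = 0.503
ML = −10·log₁₀(1 − |Γ|²)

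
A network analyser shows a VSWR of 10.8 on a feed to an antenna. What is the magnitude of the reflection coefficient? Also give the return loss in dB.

|Γ| = (S − 1)/(S + 1) = (10.8 − 1)/(10.8 + 1) = 9.8/11.8
RL = −20·log₁₀|Γ| = −20·log₁₀(0.831)

|Γ| ≈ 0.831; return loss ≈ 1.61 dB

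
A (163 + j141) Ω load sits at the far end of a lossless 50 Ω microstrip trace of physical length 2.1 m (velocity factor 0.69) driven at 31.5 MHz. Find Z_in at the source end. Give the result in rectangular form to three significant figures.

λ = v/f = 0.69·c / 31.5 MHz = 6.57 m
βl = 2π·l/λ = 2π × 0.32 = 115°
tan(βl) = tan(115°) = -2.14
Z_in = Z_0·(Z_L + jZ_0·tanβl)/(Z_0 + jZ_L·tanβl)
     = 50·(163 + j34)/(352 − j349)

Z_in ≈ 9.27 + j14 Ω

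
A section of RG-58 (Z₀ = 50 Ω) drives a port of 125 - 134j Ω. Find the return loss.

RL ≈ 3.14 dB

Γ = (75 − j134)/(175 − j134), |Γ| = 0.697
RL = −20·log₁₀|Γ| = −20·log₁₀(0.697)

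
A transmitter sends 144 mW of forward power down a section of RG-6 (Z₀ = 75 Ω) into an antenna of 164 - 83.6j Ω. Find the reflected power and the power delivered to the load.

P_reflected ≈ 33.5 mW; P_delivered ≈ 111 mW

|Γ| = |(89 − j83.6)/(239 − j83.6)| = 0.482
|Γ|² = 0.233
P_refl = |Γ|²·P_inc = 33.5 mW, P_del = (1 − |Γ|²)·P_inc = 111 mW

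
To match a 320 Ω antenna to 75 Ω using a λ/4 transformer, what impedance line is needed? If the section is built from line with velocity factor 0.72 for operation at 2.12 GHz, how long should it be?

Z_qwt = √(Z_0·R_L) = √(75 × 320) = √24000
λ = 0.72·c/f = 0.102 m, so l = λ/4 = 0.0255 m

Z_qwt ≈ 155 Ω; length ≈ 2.55 cm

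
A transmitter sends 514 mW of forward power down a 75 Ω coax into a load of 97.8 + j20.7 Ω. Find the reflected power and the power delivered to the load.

P_reflected ≈ 16.1 mW; P_delivered ≈ 498 mW

|Γ| = |(22.8 + j20.7)/(172.8 + j20.7)| = 0.177
|Γ|² = 0.0313
P_refl = |Γ|²·P_inc = 16.1 mW, P_del = (1 − |Γ|²)·P_inc = 498 mW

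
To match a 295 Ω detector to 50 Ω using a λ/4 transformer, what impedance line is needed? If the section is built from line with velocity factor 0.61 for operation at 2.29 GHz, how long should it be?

Z_qwt = √(Z_0·R_L) = √(50 × 295) = √14750
λ = 0.61·c/f = 0.0799 m, so l = λ/4 = 0.02 m

Z_qwt ≈ 121 Ω; length ≈ 2 cm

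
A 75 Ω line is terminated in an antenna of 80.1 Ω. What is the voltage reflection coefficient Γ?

Γ = 0.0329

Γ = (Z_L − Z_0)/(Z_L + Z_0) = (80.1 − 75)/(80.1 + 75) = 5.1/155.1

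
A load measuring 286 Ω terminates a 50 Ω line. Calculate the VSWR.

VSWR ≈ 5.72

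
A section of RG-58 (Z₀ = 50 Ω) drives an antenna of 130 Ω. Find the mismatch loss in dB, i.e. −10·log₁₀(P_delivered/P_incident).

mismatch loss ≈ 0.956 dB

Γ = (130 − 50)/(130 + 50) = 0.444
|Γ|² = 0.198, so P_del/P_inc = 1 − |Γ|² = 0.802
ML = −10·log₁₀(1 − |Γ|²)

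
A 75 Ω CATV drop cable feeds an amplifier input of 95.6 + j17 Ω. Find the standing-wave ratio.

Γ = (Z_L − Z_0)/(Z_L + Z_0) = (20.6 + j17)/(170.6 + j17)
|Γ| = 26.7/171 = 0.156
VSWR = (1 + |Γ|)/(1 − |Γ|) = 1.16/0.844

VSWR ≈ 1.37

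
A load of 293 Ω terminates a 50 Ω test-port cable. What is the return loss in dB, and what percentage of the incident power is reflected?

Γ = (293 − 50)/(293 + 50) = 0.708
RL = −20·log₁₀(0.708) = 2.99 dB
P_refl/P_inc = |Γ|² = 0.502

RL ≈ 2.99 dB; 50.2% of incident power reflected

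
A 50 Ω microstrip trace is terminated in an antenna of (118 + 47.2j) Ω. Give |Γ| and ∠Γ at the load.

Γ ≈ 0.474 ∠ 19.1°

Γ = (Z_L − Z_0)/(Z_L + Z_0) = (68 + j47.2)/(168 + j47.2)
|Γ| = 82.8/175 = 0.474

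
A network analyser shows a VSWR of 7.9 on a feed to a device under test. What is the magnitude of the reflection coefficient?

|Γ| = (S − 1)/(S + 1) = (7.9 − 1)/(7.9 + 1) = 6.9/8.9

|Γ| ≈ 0.775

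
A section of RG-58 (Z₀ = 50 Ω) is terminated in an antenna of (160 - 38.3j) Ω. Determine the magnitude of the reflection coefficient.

Γ = (Z_L − Z_0)/(Z_L + Z_0) = (110 − j38.3)/(210 − j38.3)
|Γ| = 116/213

|Γ| ≈ 0.546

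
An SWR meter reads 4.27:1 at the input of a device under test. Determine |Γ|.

|Γ| = (S − 1)/(S + 1) = (4.27 − 1)/(4.27 + 1) = 3.27/5.27

|Γ| ≈ 0.62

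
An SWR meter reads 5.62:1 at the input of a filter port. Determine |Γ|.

|Γ| ≈ 0.698

|Γ| = (S − 1)/(S + 1) = (5.62 − 1)/(5.62 + 1) = 4.62/6.62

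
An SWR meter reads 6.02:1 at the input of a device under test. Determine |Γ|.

|Γ| = (S − 1)/(S + 1) = (6.02 − 1)/(6.02 + 1) = 5.02/7.02

|Γ| ≈ 0.715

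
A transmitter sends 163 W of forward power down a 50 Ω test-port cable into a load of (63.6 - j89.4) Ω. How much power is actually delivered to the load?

P_delivered ≈ 99.2 W

|Γ| = |(13.6 − j89.4)/(113.6 − j89.4)| = 0.626
|Γ|² = 0.391
P_refl = |Γ|²·P_inc = 63.8 W, P_del = (1 − |Γ|²)·P_inc = 99.2 W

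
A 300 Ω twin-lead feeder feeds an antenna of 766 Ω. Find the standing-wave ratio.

For a purely resistive load, VSWR = R_L/Z_0 or Z_0/R_L (whichever > 1) = 766/300

VSWR ≈ 2.55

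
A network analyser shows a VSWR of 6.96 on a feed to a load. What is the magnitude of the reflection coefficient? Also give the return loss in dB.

|Γ| = (S − 1)/(S + 1) = (6.96 − 1)/(6.96 + 1) = 5.96/7.96
RL = −20·log₁₀|Γ| = −20·log₁₀(0.749)

|Γ| ≈ 0.749; return loss ≈ 2.51 dB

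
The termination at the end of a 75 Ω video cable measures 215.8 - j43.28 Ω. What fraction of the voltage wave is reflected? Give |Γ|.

|Γ| ≈ 0.501

Γ = (Z_L − Z_0)/(Z_L + Z_0) = (140.8 − j43.28)/(290.8 − j43.28)
|Γ| = 147/294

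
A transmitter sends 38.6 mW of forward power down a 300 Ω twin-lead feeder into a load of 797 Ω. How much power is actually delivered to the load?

Γ = (797 − 300)/(797 + 300) = 0.453
|Γ|² = 0.205
P_refl = |Γ|²·P_inc = 7.92 mW, P_del = (1 − |Γ|²)·P_inc = 30.7 mW

P_delivered ≈ 30.7 mW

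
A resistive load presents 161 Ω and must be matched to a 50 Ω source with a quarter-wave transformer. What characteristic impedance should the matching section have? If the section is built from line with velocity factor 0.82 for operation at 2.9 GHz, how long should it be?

Z_qwt = √(Z_0·R_L) = √(50 × 161) = √8050
λ = 0.82·c/f = 0.0848 m, so l = λ/4 = 0.0212 m

Z_qwt ≈ 89.7 Ω; length ≈ 2.12 cm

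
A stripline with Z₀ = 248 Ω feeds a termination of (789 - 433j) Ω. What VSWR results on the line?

Γ = (Z_L − Z_0)/(Z_L + Z_0) = (541 − j433)/(1037 − j433)
|Γ| = 693/1120 = 0.617
VSWR = (1 + |Γ|)/(1 − |Γ|) = 1.62/0.383

VSWR ≈ 4.22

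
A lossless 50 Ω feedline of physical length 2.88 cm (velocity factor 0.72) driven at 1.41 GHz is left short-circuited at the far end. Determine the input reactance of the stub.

X_in ≈ 122 Ω (inductive)

λ = v/f = 0.72·c / 1.41 GHz = 0.153 m
βl = 2π·l/λ = 2π × 0.188 = 67.7°
tan(βl) = 2.44
For a short-circuited stub, Z_in = jZ_0·tan(βl)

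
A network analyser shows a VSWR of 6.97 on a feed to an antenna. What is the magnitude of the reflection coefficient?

|Γ| ≈ 0.749

|Γ| = (S − 1)/(S + 1) = (6.97 − 1)/(6.97 + 1) = 5.97/7.97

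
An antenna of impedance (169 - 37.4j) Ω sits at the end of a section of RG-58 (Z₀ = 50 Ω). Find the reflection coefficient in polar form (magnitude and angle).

Γ ≈ 0.561 ∠ -7.76°

Γ = (Z_L − Z_0)/(Z_L + Z_0) = (119 − j37.4)/(219 − j37.4)
|Γ| = 125/222 = 0.561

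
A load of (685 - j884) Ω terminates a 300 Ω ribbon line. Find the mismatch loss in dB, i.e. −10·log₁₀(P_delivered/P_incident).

mismatch loss ≈ 3.29 dB

Γ = (385 − j884)/(985 − j884), |Γ| = 0.729
|Γ|² = 0.531, so P_del/P_inc = 1 − |Γ|² = 0.469
ML = −10·log₁₀(1 − |Γ|²)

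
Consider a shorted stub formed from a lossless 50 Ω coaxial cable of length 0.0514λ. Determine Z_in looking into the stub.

Z_in ≈ +j16.7 Ω

βl = 2π × 0.0514 = 18.5°
tan(βl) = 0.335
For a shorted stub, Z_in = jZ_0·tan(βl)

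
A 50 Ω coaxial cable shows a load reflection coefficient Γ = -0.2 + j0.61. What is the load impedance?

Z_L = Z_0·(1 + Γ)/(1 − Γ) = 50·(0.8 + j0.61)/(1.2 − j0.61)

Z_L ≈ 16.2 + j33.7 Ω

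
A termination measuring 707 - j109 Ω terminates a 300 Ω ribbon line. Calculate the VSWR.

Γ = (Z_L − Z_0)/(Z_L + Z_0) = (407 − j109)/(1007 − j109)
|Γ| = 421/1010 = 0.416
VSWR = (1 + |Γ|)/(1 − |Γ|) = 1.42/0.584

VSWR ≈ 2.42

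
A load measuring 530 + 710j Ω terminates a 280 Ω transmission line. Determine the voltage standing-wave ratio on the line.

VSWR ≈ 5.64

Γ = (Z_L − Z_0)/(Z_L + Z_0) = (250 + j710)/(810 + j710)
|Γ| = 753/1080 = 0.699
VSWR = (1 + |Γ|)/(1 − |Γ|) = 1.7/0.301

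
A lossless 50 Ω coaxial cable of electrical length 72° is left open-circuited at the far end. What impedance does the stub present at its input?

tan(βl) = 3.08
For an open-circuited stub, Z_in = −jZ_0·cot(βl) = −jZ_0/tan(βl)

Z_in ≈ −j16.2 Ω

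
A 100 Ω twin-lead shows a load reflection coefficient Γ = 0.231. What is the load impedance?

Z_L = Z_0·(1 + Γ)/(1 − Γ) = 100·(1.23)/(0.769)

Z_L ≈ 160 Ω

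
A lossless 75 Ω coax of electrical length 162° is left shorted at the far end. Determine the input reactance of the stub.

X_in ≈ -24.4 Ω (capacitive)

tan(βl) = -0.325
For a shorted stub, Z_in = jZ_0·tan(βl)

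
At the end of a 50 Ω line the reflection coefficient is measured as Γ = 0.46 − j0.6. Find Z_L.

Z_L = Z_0·(1 + Γ)/(1 − Γ) = 50·(1.46 − j0.6)/(0.54 + j0.6)

Z_L ≈ 32.9 − j92.1 Ω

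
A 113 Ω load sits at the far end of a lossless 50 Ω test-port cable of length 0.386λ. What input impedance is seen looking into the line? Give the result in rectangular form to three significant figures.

βl = 2π × 0.386 = 139°
tan(βl) = tan(139°) = -0.871
Z_in = Z_0·(Z_L + jZ_0·tanβl)/(Z_0 + jZ_L·tanβl)
     = 50·(113 − j43.5)/(50 − j98.4)

Z_in ≈ 40.8 + j36.7 Ω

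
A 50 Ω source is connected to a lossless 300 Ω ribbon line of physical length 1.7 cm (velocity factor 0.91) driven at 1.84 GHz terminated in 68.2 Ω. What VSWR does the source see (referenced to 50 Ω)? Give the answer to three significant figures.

VSWR ≈ 12.6

λ = v/f = 0.91·c / 1.84 GHz = 0.148 m
βl = 2π·l/λ = 2π × 0.115 = 41.2°
tan(βl) = 0.877
Z_in = Z_0·(Z_L + jZ_0·tanβl)/(Z_0 + jZ_L·tanβl) = 116 + j240 Ω
Γ_s = (Z_in − Z_s)/(Z_in + Z_s) = (66 + j240)/(166 + j240), |Γ_s| = 0.853
VSWR = (1 + |Γ_s|)/(1 − |Γ_s|)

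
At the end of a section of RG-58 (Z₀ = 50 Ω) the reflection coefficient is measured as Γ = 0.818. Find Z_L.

Z_L ≈ 499 Ω

Z_L = Z_0·(1 + Γ)/(1 − Γ) = 50·(1.82)/(0.182)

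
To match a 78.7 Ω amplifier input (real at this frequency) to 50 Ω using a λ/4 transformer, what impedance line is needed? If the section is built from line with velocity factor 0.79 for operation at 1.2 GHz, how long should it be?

Z_qwt = √(Z_0·R_L) = √(50 × 78.7) = √3935
λ = 0.79·c/f = 0.198 m, so l = λ/4 = 0.0494 m

Z_qwt ≈ 62.7 Ω; length ≈ 4.94 cm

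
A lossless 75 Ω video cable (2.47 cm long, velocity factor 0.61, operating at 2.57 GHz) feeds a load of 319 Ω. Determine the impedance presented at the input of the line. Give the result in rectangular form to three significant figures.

Z_in ≈ 25.5 + j48.1 Ω

λ = v/f = 0.61·c / 2.57 GHz = 0.0712 m
βl = 2π·l/λ = 2π × 0.347 = 125°
tan(βl) = tan(125°) = -1.43
Z_in = Z_0·(Z_L + jZ_0·tanβl)/(Z_0 + jZ_L·tanβl)
     = 75·(319 − j108)/(75 − j458)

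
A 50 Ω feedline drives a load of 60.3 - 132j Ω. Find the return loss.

RL ≈ 2.27 dB

Γ = (10.3 − j132)/(110.3 − j132), |Γ| = 0.77
RL = −20·log₁₀|Γ| = −20·log₁₀(0.77)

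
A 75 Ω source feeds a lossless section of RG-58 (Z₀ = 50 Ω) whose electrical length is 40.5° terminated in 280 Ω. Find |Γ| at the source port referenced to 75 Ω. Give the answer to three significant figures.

|Γ| ≈ 0.703

tan(βl) = 0.854
Z_in = Z_0·(Z_L + jZ_0·tanβl)/(Z_0 + jZ_L·tanβl) = 20.3 − j54.3 Ω
Γ_s = (Z_in − Z_s)/(Z_in + Z_s) = (-54.7 − j54.3)/(95.3 − j54.3), |Γ_s| = 0.703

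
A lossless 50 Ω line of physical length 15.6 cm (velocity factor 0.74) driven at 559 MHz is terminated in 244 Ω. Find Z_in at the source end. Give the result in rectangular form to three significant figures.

λ = v/f = 0.74·c / 559 MHz = 0.397 m
βl = 2π·l/λ = 2π × 0.393 = 141°
tan(βl) = tan(141°) = -0.798
Z_in = Z_0·(Z_L + jZ_0·tanβl)/(Z_0 + jZ_L·tanβl)
     = 50·(244 − j39.9)/(50 − j195)

Z_in ≈ 24.7 + j56.3 Ω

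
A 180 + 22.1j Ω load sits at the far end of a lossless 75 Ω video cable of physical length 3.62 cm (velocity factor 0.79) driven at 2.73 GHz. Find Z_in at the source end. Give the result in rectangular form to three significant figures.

Z_in ≈ 73.2 + j68.4 Ω

λ = v/f = 0.79·c / 2.73 GHz = 0.0868 m
βl = 2π·l/λ = 2π × 0.417 = 150°
tan(βl) = tan(150°) = -0.575
Z_in = Z_0·(Z_L + jZ_0·tanβl)/(Z_0 + jZ_L·tanβl)
     = 75·(180 − j21)/(87.7 − j103)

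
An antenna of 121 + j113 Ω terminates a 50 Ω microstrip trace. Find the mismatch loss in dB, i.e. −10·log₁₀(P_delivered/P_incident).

mismatch loss ≈ 2.4 dB

Γ = (71 + j113)/(171 + j113), |Γ| = 0.651
|Γ|² = 0.424, so P_del/P_inc = 1 − |Γ|² = 0.576
ML = −10·log₁₀(1 − |Γ|²)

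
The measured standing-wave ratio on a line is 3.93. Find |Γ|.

|Γ| ≈ 0.594

|Γ| = (S − 1)/(S + 1) = (3.93 − 1)/(3.93 + 1) = 2.93/4.93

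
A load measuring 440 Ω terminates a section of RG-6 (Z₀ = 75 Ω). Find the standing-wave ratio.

VSWR ≈ 5.87

For a purely resistive load, VSWR = R_L/Z_0 or Z_0/R_L (whichever > 1) = 440/75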